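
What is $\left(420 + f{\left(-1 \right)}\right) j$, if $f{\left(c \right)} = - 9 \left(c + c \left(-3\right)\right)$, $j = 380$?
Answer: $152760$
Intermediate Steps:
$f{\left(c \right)} = 18 c$ ($f{\left(c \right)} = - 9 \left(c - 3 c\right) = - 9 \left(- 2 c\right) = 18 c$)
$\left(420 + f{\left(-1 \right)}\right) j = \left(420 + 18 \left(-1\right)\right) 380 = \left(420 - 18\right) 380 = 402 \cdot 380 = 152760$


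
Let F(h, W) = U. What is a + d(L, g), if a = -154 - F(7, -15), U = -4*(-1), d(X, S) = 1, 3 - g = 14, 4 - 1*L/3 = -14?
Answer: -157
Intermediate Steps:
L = 54 (L = 12 - 3*(-14) = 12 + 42 = 54)
g = -11 (g = 3 - 1*14 = 3 - 14 = -11)
U = 4
F(h, W) = 4
a = -158 (a = -154 - 1*4 = -154 - 4 = -158)
a + d(L, g) = -158 + 1 = -157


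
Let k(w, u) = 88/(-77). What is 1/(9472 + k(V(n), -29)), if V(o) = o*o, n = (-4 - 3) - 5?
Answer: 7/66296 ≈ 0.00010559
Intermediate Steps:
n = -12 (n = -7 - 5 = -12)
V(o) = o²
k(w, u) = -8/7 (k(w, u) = 88*(-1/77) = -8/7)
1/(9472 + k(V(n), -29)) = 1/(9472 - 8/7) = 1/(66296/7) = 7/66296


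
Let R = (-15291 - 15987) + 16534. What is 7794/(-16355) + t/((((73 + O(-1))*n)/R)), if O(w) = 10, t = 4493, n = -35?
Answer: 216682186318/9502255 ≈ 22803.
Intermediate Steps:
R = -14744 (R = -31278 + 16534 = -14744)
7794/(-16355) + t/((((73 + O(-1))*n)/R)) = 7794/(-16355) + 4493/((((73 + 10)*(-35))/(-14744))) = 7794*(-1/16355) + 4493/(((83*(-35))*(-1/14744))) = -7794/16355 + 4493/((-2905*(-1/14744))) = -7794/16355 + 4493/(2905/14744) = -7794/16355 + 4493*(14744/2905) = -7794/16355 + 66244792/2905 = 216682186318/9502255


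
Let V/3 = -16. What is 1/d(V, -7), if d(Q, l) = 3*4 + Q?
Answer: -1/36 ≈ -0.027778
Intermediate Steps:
V = -48 (V = 3*(-16) = -48)
d(Q, l) = 12 + Q
1/d(V, -7) = 1/(12 - 48) = 1/(-36) = -1/36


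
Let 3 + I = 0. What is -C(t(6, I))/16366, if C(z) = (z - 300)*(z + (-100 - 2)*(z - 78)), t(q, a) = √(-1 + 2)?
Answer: 2348645/16366 ≈ 143.51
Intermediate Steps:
I = -3 (I = -3 + 0 = -3)
t(q, a) = 1 (t(q, a) = √1 = 1)
C(z) = (-300 + z)*(7956 - 101*z) (C(z) = (-300 + z)*(z - 102*(-78 + z)) = (-300 + z)*(z + (7956 - 102*z)) = (-300 + z)*(7956 - 101*z))
-C(t(6, I))/16366 = -(-2386800 - 101*1² + 38256*1)/16366 = -(-2386800 - 101*1 + 38256)/16366 = -(-2386800 - 101 + 38256)/16366 = -(-2348645)/16366 = -1*(-2348645/16366) = 2348645/16366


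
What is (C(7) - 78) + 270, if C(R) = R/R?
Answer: 193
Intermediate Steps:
C(R) = 1
(C(7) - 78) + 270 = (1 - 78) + 270 = -77 + 270 = 193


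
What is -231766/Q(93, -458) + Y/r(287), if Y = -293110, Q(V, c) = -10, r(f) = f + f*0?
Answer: 31792871/1435 ≈ 22155.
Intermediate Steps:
r(f) = f (r(f) = f + 0 = f)
-231766/Q(93, -458) + Y/r(287) = -231766/(-10) - 293110/287 = -231766*(-1/10) - 293110*1/287 = 115883/5 - 293110/287 = 31792871/1435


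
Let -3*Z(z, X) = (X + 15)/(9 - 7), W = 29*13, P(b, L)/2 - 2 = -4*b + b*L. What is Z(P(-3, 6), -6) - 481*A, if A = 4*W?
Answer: -1450699/2 ≈ -7.2535e+5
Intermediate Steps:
P(b, L) = 4 - 8*b + 2*L*b (P(b, L) = 4 + 2*(-4*b + b*L) = 4 + 2*(-4*b + L*b) = 4 + (-8*b + 2*L*b) = 4 - 8*b + 2*L*b)
W = 377
Z(z, X) = -5/2 - X/6 (Z(z, X) = -(X + 15)/(3*(9 - 7)) = -(15 + X)/(3*2) = -(15/2 + X/2)/3 = -5/2 - X/6)
A = 1508 (A = 4*377 = 1508)
Z(P(-3, 6), -6) - 481*A = (-5/2 - ⅙*(-6)) - 481*1508 = (-5/2 + 1) - 725348 = -3/2 - 725348 = -1450699/2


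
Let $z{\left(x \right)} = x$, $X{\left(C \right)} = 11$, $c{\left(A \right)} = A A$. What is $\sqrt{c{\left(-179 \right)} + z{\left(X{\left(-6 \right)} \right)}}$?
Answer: $2 \sqrt{8013} \approx 179.03$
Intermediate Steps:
$c{\left(A \right)} = A^{2}$
$\sqrt{c{\left(-179 \right)} + z{\left(X{\left(-6 \right)} \right)}} = \sqrt{\left(-179\right)^{2} + 11} = \sqrt{32041 + 11} = \sqrt{32052} = 2 \sqrt{8013}$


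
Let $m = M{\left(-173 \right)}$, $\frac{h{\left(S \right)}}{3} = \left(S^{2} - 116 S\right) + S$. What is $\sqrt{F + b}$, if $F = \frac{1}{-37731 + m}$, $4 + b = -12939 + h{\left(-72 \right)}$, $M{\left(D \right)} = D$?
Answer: $\frac{\sqrt{2464771314255}}{9476} \approx 165.68$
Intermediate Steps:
$h{\left(S \right)} = - 345 S + 3 S^{2}$ ($h{\left(S \right)} = 3 \left(\left(S^{2} - 116 S\right) + S\right) = 3 \left(S^{2} - 115 S\right) = - 345 S + 3 S^{2}$)
$m = -173$
$b = 27449$ ($b = -4 - \left(12939 + 216 \left(-115 - 72\right)\right) = -4 - \left(12939 + 216 \left(-187\right)\right) = -4 + \left(-12939 + 40392\right) = -4 + 27453 = 27449$)
$F = - \frac{1}{37904}$ ($F = \frac{1}{-37731 - 173} = \frac{1}{-37904} = - \frac{1}{37904} \approx -2.6382 \cdot 10^{-5}$)
$\sqrt{F + b} = \sqrt{- \frac{1}{37904} + 27449} = \sqrt{\frac{1040426895}{37904}} = \frac{\sqrt{2464771314255}}{9476}$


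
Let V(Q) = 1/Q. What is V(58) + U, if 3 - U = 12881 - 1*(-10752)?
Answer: -1370539/58 ≈ -23630.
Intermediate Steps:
U = -23630 (U = 3 - (12881 - 1*(-10752)) = 3 - (12881 + 10752) = 3 - 1*23633 = 3 - 23633 = -23630)
V(58) + U = 1/58 - 23630 = -1370539/58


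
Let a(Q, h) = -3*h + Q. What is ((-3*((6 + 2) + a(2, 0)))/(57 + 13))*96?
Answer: -288/7 ≈ -41.143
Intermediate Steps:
a(Q, h) = Q - 3*h
((-3*((6 + 2) + a(2, 0)))/(57 + 13))*96 = ((-3*((6 + 2) + (2 - 3*0)))/(57 + 13))*96 = ((-3*(8 + (2 + 0)))/70)*96 = ((-3*(8 + 2))/70)*96 = ((-3*10)/70)*96 = ((1/70)*(-30))*96 = -3/7*96 = -288/7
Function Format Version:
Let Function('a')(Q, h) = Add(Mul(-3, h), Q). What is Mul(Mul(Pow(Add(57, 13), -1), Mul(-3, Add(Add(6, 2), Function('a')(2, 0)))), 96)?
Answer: Rational(-288, 7) ≈ -41.143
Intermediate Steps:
Function('a')(Q, h) = Add(Q, Mul(-3, h))
Mul(Mul(Pow(Add(57, 13), -1), Mul(-3, Add(Add(6, 2), Function('a')(2, 0)))), 96) = Mul(Mul(Pow(Add(57, 13), -1), Mul(-3, Add(Add(6, 2), Add(2, Mul(-3, 0))))), 96) = Mul(Mul(Pow(70, -1), Mul(-3, Add(8, Add(2, 0)))), 96) = Mul(Mul(Rational(1, 70), Mul(-3, Add(8, 2))), 96) = Mul(Mul(Rational(1, 70), Mul(-3, 10)), 96) = Mul(Mul(Rational(1, 70), -30), 96) = Mul(Rational(-3, 7), 96) = Rational(-288, 7)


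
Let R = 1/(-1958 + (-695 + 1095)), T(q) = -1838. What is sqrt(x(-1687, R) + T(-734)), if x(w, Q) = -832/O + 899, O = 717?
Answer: I*sqrt(483326115)/717 ≈ 30.662*I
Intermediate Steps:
R = -1/1558 (R = 1/(-1958 + 400) = 1/(-1558) = -1/1558 ≈ -0.00064185)
x(w, Q) = 643751/717 (x(w, Q) = -832/717 + 899 = 643751/717)
sqrt(x(-1687, R) + T(-734)) = sqrt(643751/717 - 1838) = sqrt(-674095/717) = I*sqrt(483326115)/717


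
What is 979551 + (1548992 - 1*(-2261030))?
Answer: 4789573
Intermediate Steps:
979551 + (1548992 - 1*(-2261030)) = 979551 + (1548992 + 2261030) = 979551 + 3810022 = 4789573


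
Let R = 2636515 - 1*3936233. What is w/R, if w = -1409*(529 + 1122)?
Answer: 18317/10234 ≈ 1.7898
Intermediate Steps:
w = -2326259 (w = -1409*1651 = -2326259)
R = -1299718 (R = 2636515 - 3936233 = -1299718)
w/R = -2326259/(-1299718) = -2326259*(-1/1299718) = 18317/10234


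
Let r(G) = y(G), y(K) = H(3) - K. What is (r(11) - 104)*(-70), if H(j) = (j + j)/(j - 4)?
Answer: 8470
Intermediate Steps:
H(j) = 2*j/(-4 + j) (H(j) = (2*j)/(-4 + j) = 2*j/(-4 + j))
y(K) = -6 - K (y(K) = 2*3/(-4 + 3) - K = 2*3/(-1) - K = 2*3*(-1) - K = -6 - K)
r(G) = -6 - G
(r(11) - 104)*(-70) = ((-6 - 1*11) - 104)*(-70) = ((-6 - 11) - 104)*(-70) = (-17 - 104)*(-70) = -121*(-70) = 8470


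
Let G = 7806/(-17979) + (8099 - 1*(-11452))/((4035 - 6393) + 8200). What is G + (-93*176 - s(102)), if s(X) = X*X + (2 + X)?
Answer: -940856516597/35011106 ≈ -26873.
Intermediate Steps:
s(X) = 2 + X + X² (s(X) = X² + (2 + X) = 2 + X + X²)
G = 101968259/35011106 (G = 7806*(-1/17979) + (8099 + 11452)/(-2358 + 8200) = -2602/5993 + 19551/5842 = 101968259/35011106 ≈ 2.9125)
G + (-93*176 - s(102)) = 101968259/35011106 + (-93*176 - (2 + 102 + 102²)) = 101968259/35011106 + (-16368 - (2 + 102 + 10404)) = 101968259/35011106 + (-16368 - 1*10508) = 101968259/35011106 + (-16368 - 10508) = 101968259/35011106 - 26876 = -940856516597/35011106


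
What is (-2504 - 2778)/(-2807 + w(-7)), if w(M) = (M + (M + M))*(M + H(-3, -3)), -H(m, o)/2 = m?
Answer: 2641/1393 ≈ 1.8959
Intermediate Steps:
H(m, o) = -2*m
w(M) = 3*M*(6 + M) (w(M) = (M + (M + M))*(M - 2*(-3)) = (M + 2*M)*(M + 6) = (3*M)*(6 + M) = 3*M*(6 + M))
(-2504 - 2778)/(-2807 + w(-7)) = (-2504 - 2778)/(-2807 + 3*(-7)*(6 - 7)) = -5282/(-2807 + 3*(-7)*(-1)) = -5282/(-2807 + 21) = -5282/(-2786) = -5282*(-1/2786) = 2641/1393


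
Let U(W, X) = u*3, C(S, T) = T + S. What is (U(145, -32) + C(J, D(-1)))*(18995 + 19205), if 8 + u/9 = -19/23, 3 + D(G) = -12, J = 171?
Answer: -72312600/23 ≈ -3.1440e+6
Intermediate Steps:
D(G) = -15 (D(G) = -3 - 12 = -15)
C(S, T) = S + T
u = -1827/23 (u = -72 + 9*(-19/23) = -72 - 171/23 = -1827/23 ≈ -79.435)
U(W, X) = -5481/23 (U(W, X) = -1827/23*3 = -5481/23)
(U(145, -32) + C(J, D(-1)))*(18995 + 19205) = (-5481/23 + (171 - 15))*(18995 + 19205) = (-5481/23 + 156)*38200 = -1893/23*38200 = -72312600/23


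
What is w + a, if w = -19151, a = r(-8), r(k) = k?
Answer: -19159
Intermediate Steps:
a = -8
w + a = -19151 - 8 = -19159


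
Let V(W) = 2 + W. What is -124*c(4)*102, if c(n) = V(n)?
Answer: -75888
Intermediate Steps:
c(n) = 2 + n
-124*c(4)*102 = -124*(2 + 4)*102 = -124*6*102 = -744*102 = -75888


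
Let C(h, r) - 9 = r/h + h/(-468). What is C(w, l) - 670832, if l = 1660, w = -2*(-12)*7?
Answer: -122088053/182 ≈ -6.7081e+5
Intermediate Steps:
w = 168 (w = 24*7 = 168)
C(h, r) = 9 - h/468 + r/h (C(h, r) = 9 + (r/h + h/(-468)) = 9 + (r/h + h*(-1/468)) = 9 + (r/h - h/468) = 9 + (-h/468 + r/h) = 9 - h/468 + r/h)
C(w, l) - 670832 = (9 - 1/468*168 + 1660/168) - 670832 = (9 - 14/39 + 1660*(1/168)) - 670832 = (9 - 14/39 + 415/42) - 670832 = 3371/182 - 670832 = -122088053/182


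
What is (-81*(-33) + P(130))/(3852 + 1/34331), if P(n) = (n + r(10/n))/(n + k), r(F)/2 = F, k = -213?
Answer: 98958249225/142690211027 ≈ 0.69352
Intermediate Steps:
r(F) = 2*F
P(n) = (n + 20/n)/(-213 + n) (P(n) = (n + 2*(10/n))/(n - 213) = (n + 20/n)/(-213 + n))
(-81*(-33) + P(130))/(3852 + 1/34331) = (-81*(-33) + (20 + 130²)/(130*(-213 + 130)))/(3852 + 1/34331) = (2673 + (1/130)*(20 + 16900)/(-83))/(3852 + 1/34331) = (2673 + (1/130)*(-1/83)*16920)/(132243013/34331) = (2673 - 1692/1079)*(34331/132243013) = (2882475/1079)*(34331/132243013) = 98958249225/142690211027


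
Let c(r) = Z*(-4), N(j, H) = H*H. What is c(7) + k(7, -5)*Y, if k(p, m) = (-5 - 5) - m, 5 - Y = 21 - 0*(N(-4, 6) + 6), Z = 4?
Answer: 64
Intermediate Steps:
N(j, H) = H²
Y = -16 (Y = 5 - (21 - 0*(6² + 6)) = 5 - (21 - 0*(36 + 6)) = 5 - (21 - 0*42) = 5 - (21 - 1*0) = 5 - (21 + 0) = 5 - 1*21 = 5 - 21 = -16)
k(p, m) = -10 - m
c(r) = -16 (c(r) = 4*(-4) = -16)
c(7) + k(7, -5)*Y = -16 + (-10 - 1*(-5))*(-16) = -16 + (-10 + 5)*(-16) = -16 - 5*(-16) = -16 + 80 = 64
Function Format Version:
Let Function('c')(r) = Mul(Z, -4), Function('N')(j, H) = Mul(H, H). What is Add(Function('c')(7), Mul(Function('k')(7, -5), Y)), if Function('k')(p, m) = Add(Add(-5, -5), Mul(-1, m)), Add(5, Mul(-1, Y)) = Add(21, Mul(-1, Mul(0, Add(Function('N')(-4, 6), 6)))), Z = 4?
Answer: 64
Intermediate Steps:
Function('N')(j, H) = Pow(H, 2)
Y = -16 (Y = Add(5, Mul(-1, Add(21, Mul(-1, Mul(0, Add(Pow(6, 2), 6)))))) = Add(5, Mul(-1, Add(21, Mul(-1, Mul(0, Add(36, 6)))))) = Add(5, Mul(-1, Add(21, Mul(-1, Mul(0, 42))))) = Add(5, Mul(-1, Add(21, Mul(-1, 0)))) = Add(5, Mul(-1, Add(21, 0))) = Add(5, Mul(-1, 21)) = Add(5, -21) = -16)
Function('k')(p, m) = Add(-10, Mul(-1, m))
Function('c')(r) = -16 (Function('c')(r) = Mul(4, -4) = -16)
Add(Function('c')(7), Mul(Function('k')(7, -5), Y)) = Add(-16, Mul(Add(-10, Mul(-1, -5)), -16)) = Add(-16, Mul(Add(-10, 5), -16)) = Add(-16, Mul(-5, -16)) = Add(-16, 80) = 64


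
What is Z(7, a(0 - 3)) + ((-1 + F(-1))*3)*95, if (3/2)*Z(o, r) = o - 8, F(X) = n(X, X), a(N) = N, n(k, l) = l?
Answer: -1712/3 ≈ -570.67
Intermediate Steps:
F(X) = X
Z(o, r) = -16/3 + 2*o/3 (Z(o, r) = 2*(o - 8)/3 = 2*(-8 + o)/3 = -16/3 + 2*o/3)
Z(7, a(0 - 3)) + ((-1 + F(-1))*3)*95 = (-16/3 + (⅔)*7) + ((-1 - 1)*3)*95 = (-16/3 + 14/3) - 2*3*95 = -⅔ - 6*95 = -⅔ - 570 = -1712/3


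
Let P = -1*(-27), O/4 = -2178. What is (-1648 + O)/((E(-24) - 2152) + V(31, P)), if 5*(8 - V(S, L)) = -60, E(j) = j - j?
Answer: 2590/533 ≈ 4.8593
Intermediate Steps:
O = -8712 (O = 4*(-2178) = -8712)
P = 27
E(j) = 0
V(S, L) = 20 (V(S, L) = 8 - ⅕*(-60) = 8 + 12 = 20)
(-1648 + O)/((E(-24) - 2152) + V(31, P)) = (-1648 - 8712)/((0 - 2152) + 20) = -10360/(-2152 + 20) = -10360/(-2132) = -10360*(-1/2132) = 2590/533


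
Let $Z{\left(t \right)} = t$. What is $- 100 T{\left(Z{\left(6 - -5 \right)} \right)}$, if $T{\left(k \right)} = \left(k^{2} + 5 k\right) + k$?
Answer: $-18700$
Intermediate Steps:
$T{\left(k \right)} = k^{2} + 6 k$
$- 100 T{\left(Z{\left(6 - -5 \right)} \right)} = - 100 \left(6 - -5\right) \left(6 + \left(6 - -5\right)\right) = - 100 \left(6 + 5\right) \left(6 + \left(6 + 5\right)\right) = - 100 \cdot 11 \left(6 + 11\right) = - 100 \cdot 11 \cdot 17 = \left(-100\right) 187 = -18700$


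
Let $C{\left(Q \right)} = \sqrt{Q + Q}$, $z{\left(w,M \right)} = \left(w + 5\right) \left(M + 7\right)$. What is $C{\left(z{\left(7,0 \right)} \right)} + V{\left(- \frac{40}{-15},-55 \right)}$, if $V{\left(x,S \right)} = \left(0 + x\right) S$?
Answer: $- \frac{440}{3} + 2 \sqrt{42} \approx -133.71$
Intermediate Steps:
$V{\left(x,S \right)} = S x$ ($V{\left(x,S \right)} = x S = S x$)
$z{\left(w,M \right)} = \left(5 + w\right) \left(7 + M\right)$
$C{\left(Q \right)} = \sqrt{2} \sqrt{Q}$ ($C{\left(Q \right)} = \sqrt{2 Q} = \sqrt{2} \sqrt{Q}$)
$C{\left(z{\left(7,0 \right)} \right)} + V{\left(- \frac{40}{-15},-55 \right)} = \sqrt{2} \sqrt{35 + 5 \cdot 0 + 7 \cdot 7 + 0 \cdot 7} - 55 \left(- \frac{40}{-15}\right) = \sqrt{2} \sqrt{35 + 0 + 49 + 0} - 55 \left(\left(-40\right) \left(- \frac{1}{15}\right)\right) = \sqrt{2} \sqrt{84} - \frac{440}{3} = \sqrt{2} \cdot 2 \sqrt{21} - \frac{440}{3} = 2 \sqrt{42} - \frac{440}{3} = - \frac{440}{3} + 2 \sqrt{42}$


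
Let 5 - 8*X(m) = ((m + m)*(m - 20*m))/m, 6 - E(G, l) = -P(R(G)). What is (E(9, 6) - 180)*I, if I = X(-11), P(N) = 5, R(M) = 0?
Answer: 69797/8 ≈ 8724.6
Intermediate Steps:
E(G, l) = 11 (E(G, l) = 6 - (-1)*5 = 6 - 1*(-5) = 6 + 5 = 11)
X(m) = 5/8 + 19*m/4 (X(m) = 5/8 - (m + m)*(m - 20*m)/(8*m) = 5/8 - (2*m)*(-19*m)/(8*m) = 5/8 - (-38*m²)/(8*m) = 5/8 - (-19)*m/4 = 5/8 + 19*m/4)
I = -413/8 (I = 5/8 + (19/4)*(-11) = 5/8 - 209/4 = -413/8 ≈ -51.625)
(E(9, 6) - 180)*I = (11 - 180)*(-413/8) = -169*(-413/8) = 69797/8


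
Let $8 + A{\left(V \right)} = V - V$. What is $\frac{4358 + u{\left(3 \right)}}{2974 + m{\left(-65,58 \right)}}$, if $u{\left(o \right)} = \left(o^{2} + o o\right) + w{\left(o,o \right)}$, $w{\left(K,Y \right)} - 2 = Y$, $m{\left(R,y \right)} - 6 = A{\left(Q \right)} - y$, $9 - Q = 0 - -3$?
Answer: $\frac{4381}{2914} \approx 1.5034$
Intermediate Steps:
$Q = 6$ ($Q = 9 - \left(0 - -3\right) = 9 - \left(0 + 3\right) = 9 - 3 = 6$)
$A{\left(V \right)} = -8$ ($A{\left(V \right)} = -8 + \left(V - V\right) = -8 + 0 = -8$)
$m{\left(R,y \right)} = -2 - y$ ($m{\left(R,y \right)} = 6 - \left(8 + y\right) = -2 - y$)
$w{\left(K,Y \right)} = 2 + Y$
$u{\left(o \right)} = 2 + o + 2 o^{2}$ ($u{\left(o \right)} = \left(o^{2} + o o\right) + \left(2 + o\right) = \left(o^{2} + o^{2}\right) + \left(2 + o\right) = 2 o^{2} + \left(2 + o\right) = 2 + o + 2 o^{2}$)
$\frac{4358 + u{\left(3 \right)}}{2974 + m{\left(-65,58 \right)}} = \frac{4358 + \left(2 + 3 + 2 \cdot 3^{2}\right)}{2974 - 60} = \frac{4358 + \left(2 + 3 + 2 \cdot 9\right)}{2974 - 60} = \frac{4358 + \left(2 + 3 + 18\right)}{2974 - 60} = \frac{4358 + 23}{2914} = 4381 \cdot \frac{1}{2914} = \frac{4381}{2914}$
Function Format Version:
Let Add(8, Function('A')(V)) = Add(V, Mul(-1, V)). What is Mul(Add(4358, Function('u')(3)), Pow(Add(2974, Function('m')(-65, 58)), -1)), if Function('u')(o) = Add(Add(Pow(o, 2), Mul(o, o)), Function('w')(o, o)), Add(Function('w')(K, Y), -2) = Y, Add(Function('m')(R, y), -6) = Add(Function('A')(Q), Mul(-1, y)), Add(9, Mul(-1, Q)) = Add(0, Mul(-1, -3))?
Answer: Rational(4381, 2914) ≈ 1.5034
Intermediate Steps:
Q = 6 (Q = Add(9, Mul(-1, Add(0, Mul(-1, -3)))) = Add(9, Mul(-1, Add(0, 3))) = Add(9, Mul(-1, 3)) = Add(9, -3) = 6)
Function('A')(V) = -8 (Function('A')(V) = Add(-8, Add(V, Mul(-1, V))) = Add(-8, 0) = -8)
Function('m')(R, y) = Add(-2, Mul(-1, y)) (Function('m')(R, y) = Add(6, Add(-8, Mul(-1, y))) = Add(-2, Mul(-1, y)))
Function('w')(K, Y) = Add(2, Y)
Function('u')(o) = Add(2, o, Mul(2, Pow(o, 2))) (Function('u')(o) = Add(Add(Pow(o, 2), Mul(o, o)), Add(2, o)) = Add(Add(Pow(o, 2), Pow(o, 2)), Add(2, o)) = Add(Mul(2, Pow(o, 2)), Add(2, o)) = Add(2, o, Mul(2, Pow(o, 2))))
Mul(Add(4358, Function('u')(3)), Pow(Add(2974, Function('m')(-65, 58)), -1)) = Mul(Add(4358, Add(2, 3, Mul(2, Pow(3, 2)))), Pow(Add(2974, Add(-2, Mul(-1, 58))), -1)) = Mul(Add(4358, Add(2, 3, Mul(2, 9))), Pow(Add(2974, Add(-2, -58)), -1)) = Mul(Add(4358, Add(2, 3, 18)), Pow(Add(2974, -60), -1)) = Mul(Add(4358, 23), Pow(2914, -1)) = Mul(4381, Rational(1, 2914)) = Rational(4381, 2914)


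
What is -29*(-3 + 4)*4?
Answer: -116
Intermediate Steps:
-29*(-3 + 4)*4 = -29*4 = -116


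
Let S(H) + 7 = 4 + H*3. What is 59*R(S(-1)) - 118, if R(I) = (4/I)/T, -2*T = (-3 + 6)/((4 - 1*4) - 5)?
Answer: -2242/9 ≈ -249.11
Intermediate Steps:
T = 3/10 (T = -(-3 + 6)/(2*((4 - 1*4) - 5)) = -3/(2*((4 - 4) - 5)) = -3/(2*(0 - 5)) = -3/(2*(-5)) = -3*(-1)/(2*5) = -1/2*(-3/5) = 3/10 ≈ 0.30000)
S(H) = -3 + 3*H (S(H) = -7 + (4 + H*3) = -7 + (4 + 3*H) = -3 + 3*H)
R(I) = 40/(3*I) (R(I) = (4/I)/(3/10) = (4/I)*(10/3) = 40/(3*I))
59*R(S(-1)) - 118 = 59*(40/(3*(-3 + 3*(-1)))) - 118 = 59*(40/(3*(-3 - 3))) - 118 = 59*((40/3)/(-6)) - 118 = 59*((40/3)*(-1/6)) - 118 = 59*(-20/9) - 118 = -1180/9 - 118 = -2242/9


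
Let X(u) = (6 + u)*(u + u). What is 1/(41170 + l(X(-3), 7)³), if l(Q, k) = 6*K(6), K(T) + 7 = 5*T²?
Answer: 1/1118428042 ≈ 8.9411e-10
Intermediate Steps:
X(u) = 2*u*(6 + u) (X(u) = (6 + u)*(2*u) = 2*u*(6 + u))
K(T) = -7 + 5*T²
l(Q, k) = 1038 (l(Q, k) = 6*(-7 + 5*6²) = 6*(-7 + 5*36) = 6*(-7 + 180) = 6*173 = 1038)
1/(41170 + l(X(-3), 7)³) = 1/(41170 + 1038³) = 1/(41170 + 1118386872) = 1/1118428042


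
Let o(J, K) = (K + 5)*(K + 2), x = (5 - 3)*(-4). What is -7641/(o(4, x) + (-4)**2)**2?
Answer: -7641/1156 ≈ -6.6099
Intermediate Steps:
x = -8 (x = 2*(-4) = -8)
o(J, K) = (2 + K)*(5 + K) (o(J, K) = (5 + K)*(2 + K) = (2 + K)*(5 + K))
-7641/(o(4, x) + (-4)**2)**2 = -7641/((10 + (-8)**2 + 7*(-8)) + (-4)**2)**2 = -7641/((10 + 64 - 56) + 16)**2 = -7641/(18 + 16)**2 = -7641/(34**2) = -7641/1156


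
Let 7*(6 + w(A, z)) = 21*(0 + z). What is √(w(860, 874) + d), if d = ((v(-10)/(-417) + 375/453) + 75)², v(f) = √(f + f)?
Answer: 2*√(8292327921826 - 720972150*I*√5)/62967 ≈ 91.465 - 0.008891*I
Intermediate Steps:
v(f) = √2*√f (v(f) = √(2*f) = √2*√f)
w(A, z) = -6 + 3*z (w(A, z) = -6 + (21*(0 + z))/7 = -6 + (21*z)/7 = -6 + 3*z)
d = (11450/151 - 2*I*√5/417)² (d = (((√2*√(-10))/(-417) + 375/453) + 75)² = (((√2*(I*√10))*(-1/417) + 375*(1/453)) + 75)² = (((2*I*√5)*(-1/417) + 125/151) + 75)² = ((-2*I*√5/417 + 125/151) + 75)² = ((125/151 - 2*I*√5/417) + 75)² = (11450/151 - 2*I*√5/417)² ≈ 5749.9 - 1.63*I)
√(w(860, 874) + d) = √((-6 + 3*874) + (22797282166480/3964843089 - 45800*I*√5/62967)) = √((-6 + 2622) + (22797282166480/3964843089 - 45800*I*√5/62967)) = √(2616 + (22797282166480/3964843089 - 45800*I*√5/62967)) = √(33169311687304/3964843089 - 45800*I*√5/62967)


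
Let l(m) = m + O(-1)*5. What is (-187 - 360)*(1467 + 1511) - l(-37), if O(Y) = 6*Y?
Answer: -1628899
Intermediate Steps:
l(m) = -30 + m (l(m) = m + (6*(-1))*5 = m - 6*5 = m - 30 = -30 + m)
(-187 - 360)*(1467 + 1511) - l(-37) = (-187 - 360)*(1467 + 1511) - (-30 - 37) = -547*2978 - 1*(-67) = -1628966 + 67 = -1628899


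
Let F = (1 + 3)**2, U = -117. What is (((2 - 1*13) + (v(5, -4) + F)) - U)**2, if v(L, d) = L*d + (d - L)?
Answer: 8649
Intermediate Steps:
F = 16 (F = 4**2 = 16)
v(L, d) = d - L + L*d
(((2 - 1*13) + (v(5, -4) + F)) - U)**2 = (((2 - 1*13) + ((-4 - 1*5 + 5*(-4)) + 16)) - 1*(-117))**2 = (((2 - 13) + ((-4 - 5 - 20) + 16)) + 117)**2 = ((-11 + (-29 + 16)) + 117)**2 = ((-11 - 13) + 117)**2 = (-24 + 117)**2 = 93**2 = 8649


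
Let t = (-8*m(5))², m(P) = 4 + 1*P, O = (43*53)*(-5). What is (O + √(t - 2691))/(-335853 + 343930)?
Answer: -11395/8077 + 3*√277/8077 ≈ -1.4046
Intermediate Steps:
O = -11395 (O = 2279*(-5) = -11395)
m(P) = 4 + P
t = 5184 (t = (-8*(4 + 5))² = (-8*9)² = (-72)² = 5184)
(O + √(t - 2691))/(-335853 + 343930) = (-11395 + √(5184 - 2691))/(-335853 + 343930) = (-11395 + √2493)/8077 = (-11395 + 3*√277)*(1/8077) = -11395/8077 + 3*√277/8077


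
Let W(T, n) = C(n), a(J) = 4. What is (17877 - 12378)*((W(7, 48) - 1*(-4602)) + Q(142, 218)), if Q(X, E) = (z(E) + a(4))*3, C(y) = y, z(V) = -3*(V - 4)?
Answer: 15045264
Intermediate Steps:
z(V) = 12 - 3*V (z(V) = -3*(-4 + V) = 12 - 3*V)
W(T, n) = n
Q(X, E) = 48 - 9*E (Q(X, E) = ((12 - 3*E) + 4)*3 = (16 - 3*E)*3 = 48 - 9*E)
(17877 - 12378)*((W(7, 48) - 1*(-4602)) + Q(142, 218)) = (17877 - 12378)*((48 - 1*(-4602)) + (48 - 9*218)) = 5499*((48 + 4602) + (48 - 1962)) = 5499*(4650 - 1914) = 5499*2736 = 15045264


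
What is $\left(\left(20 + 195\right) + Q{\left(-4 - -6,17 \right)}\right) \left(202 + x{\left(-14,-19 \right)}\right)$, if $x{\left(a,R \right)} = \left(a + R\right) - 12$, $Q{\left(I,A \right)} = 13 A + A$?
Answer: $71121$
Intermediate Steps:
$Q{\left(I,A \right)} = 14 A$
$x{\left(a,R \right)} = -12 + R + a$ ($x{\left(a,R \right)} = \left(R + a\right) - 12 = -12 + R + a$)
$\left(\left(20 + 195\right) + Q{\left(-4 - -6,17 \right)}\right) \left(202 + x{\left(-14,-19 \right)}\right) = \left(\left(20 + 195\right) + 14 \cdot 17\right) \left(202 - 45\right) = \left(215 + 238\right) \left(202 - 45\right) = 453 \cdot 157 = 71121$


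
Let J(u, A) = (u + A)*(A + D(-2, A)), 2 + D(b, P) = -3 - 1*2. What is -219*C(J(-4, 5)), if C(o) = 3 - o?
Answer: -1095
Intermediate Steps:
D(b, P) = -7 (D(b, P) = -2 + (-3 - 1*2) = -2 + (-3 - 2) = -2 - 5 = -7)
J(u, A) = (-7 + A)*(A + u) (J(u, A) = (u + A)*(A - 7) = (A + u)*(-7 + A) = (-7 + A)*(A + u))
-219*C(J(-4, 5)) = -219*(3 - (5**2 - 7*5 - 7*(-4) + 5*(-4))) = -219*(3 - (25 - 35 + 28 - 20)) = -219*(3 - 1*(-2)) = -219*(3 + 2) = -219*5 = -1095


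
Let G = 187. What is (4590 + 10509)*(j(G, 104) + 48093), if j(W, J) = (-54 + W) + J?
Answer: 729734670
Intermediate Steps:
j(W, J) = -54 + J + W
(4590 + 10509)*(j(G, 104) + 48093) = (4590 + 10509)*((-54 + 104 + 187) + 48093) = 15099*(237 + 48093) = 15099*48330 = 729734670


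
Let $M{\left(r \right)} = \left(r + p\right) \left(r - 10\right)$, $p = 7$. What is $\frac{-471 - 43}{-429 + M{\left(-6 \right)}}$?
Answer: $\frac{514}{445} \approx 1.1551$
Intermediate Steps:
$M{\left(r \right)} = \left(-10 + r\right) \left(7 + r\right)$ ($M{\left(r \right)} = \left(r + 7\right) \left(r - 10\right) = \left(7 + r\right) \left(-10 + r\right) = \left(-10 + r\right) \left(7 + r\right)$)
$\frac{-471 - 43}{-429 + M{\left(-6 \right)}} = \frac{-471 - 43}{-429 - \left(52 - 36\right)} = - \frac{514}{-429 + \left(-70 + 36 + 18\right)} = - \frac{514}{-429 - 16} = - \frac{514}{-445} = \left(-514\right) \left(- \frac{1}{445}\right) = \frac{514}{445}$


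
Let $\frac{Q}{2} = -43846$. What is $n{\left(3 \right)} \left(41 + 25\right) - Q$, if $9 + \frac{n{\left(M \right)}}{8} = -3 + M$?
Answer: $82940$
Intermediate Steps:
$n{\left(M \right)} = -96 + 8 M$ ($n{\left(M \right)} = -72 + 8 \left(-3 + M\right) = -72 + \left(-24 + 8 M\right) = -96 + 8 M$)
$Q = -87692$ ($Q = 2 \left(-43846\right) = -87692$)
$n{\left(3 \right)} \left(41 + 25\right) - Q = \left(-96 + 8 \cdot 3\right) \left(41 + 25\right) - -87692 = \left(-96 + 24\right) 66 + 87692 = \left(-72\right) 66 + 87692 = -4752 + 87692 = 82940$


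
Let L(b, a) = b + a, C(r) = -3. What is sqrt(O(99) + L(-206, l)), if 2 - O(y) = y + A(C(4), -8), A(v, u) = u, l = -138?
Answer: I*sqrt(433) ≈ 20.809*I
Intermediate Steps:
O(y) = 10 - y (O(y) = 2 - (y - 8) = 2 - (-8 + y) = 2 + (8 - y) = 10 - y)
L(b, a) = a + b
sqrt(O(99) + L(-206, l)) = sqrt((10 - 1*99) + (-138 - 206)) = sqrt((10 - 99) - 344) = sqrt(-89 - 344) = sqrt(-433) = I*sqrt(433)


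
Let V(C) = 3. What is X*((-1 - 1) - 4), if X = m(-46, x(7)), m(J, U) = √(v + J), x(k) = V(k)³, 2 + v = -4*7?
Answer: -12*I*√19 ≈ -52.307*I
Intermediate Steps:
v = -30 (v = -2 - 4*7 = -2 - 28 = -30)
x(k) = 27 (x(k) = 3³ = 27)
m(J, U) = √(-30 + J)
X = 2*I*√19 (X = √(-30 - 46) = √(-76) = 2*I*√19 ≈ 8.7178*I)
X*((-1 - 1) - 4) = (2*I*√19)*((-1 - 1) - 4) = (2*I*√19)*(-2 - 4) = (2*I*√19)*(-6) = -12*I*√19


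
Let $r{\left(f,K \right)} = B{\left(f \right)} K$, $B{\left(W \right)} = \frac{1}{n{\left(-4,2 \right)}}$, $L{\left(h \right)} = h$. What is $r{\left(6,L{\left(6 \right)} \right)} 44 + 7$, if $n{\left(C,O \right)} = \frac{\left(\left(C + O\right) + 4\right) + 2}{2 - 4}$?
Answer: $-125$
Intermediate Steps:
$n{\left(C,O \right)} = -3 - \frac{C}{2} - \frac{O}{2}$ ($n{\left(C,O \right)} = \frac{\left(4 + C + O\right) + 2}{-2} = \left(6 + C + O\right) \left(- \frac{1}{2}\right) = -3 - \frac{C}{2} - \frac{O}{2}$)
$B{\left(W \right)} = - \frac{1}{2}$ ($B{\left(W \right)} = \frac{1}{-3 - -2 - 1} = \frac{1}{-3 + 2 - 1} = \frac{1}{-2} = - \frac{1}{2}$)
$r{\left(f,K \right)} = - \frac{K}{2}$
$r{\left(6,L{\left(6 \right)} \right)} 44 + 7 = \left(- \frac{1}{2}\right) 6 \cdot 44 + 7 = \left(-3\right) 44 + 7 = -132 + 7 = -125$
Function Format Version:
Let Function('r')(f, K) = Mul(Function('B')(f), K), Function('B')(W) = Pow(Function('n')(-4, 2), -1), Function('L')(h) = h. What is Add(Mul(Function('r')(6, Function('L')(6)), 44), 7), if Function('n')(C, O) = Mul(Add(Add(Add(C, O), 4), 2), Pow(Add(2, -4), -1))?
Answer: -125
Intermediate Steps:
Function('n')(C, O) = Add(-3, Mul(Rational(-1, 2), C), Mul(Rational(-1, 2), O)) (Function('n')(C, O) = Mul(Add(Add(4, C, O), 2), Pow(-2, -1)) = Mul(Add(6, C, O), Rational(-1, 2)) = Add(-3, Mul(Rational(-1, 2), C), Mul(Rational(-1, 2), O)))
Function('B')(W) = Rational(-1, 2) (Function('B')(W) = Pow(Add(-3, Mul(Rational(-1, 2), -4), Mul(Rational(-1, 2), 2)), -1) = Pow(Add(-3, 2, -1), -1) = Pow(-2, -1) = Rational(-1, 2))
Function('r')(f, K) = Mul(Rational(-1, 2), K)
Add(Mul(Function('r')(6, Function('L')(6)), 44), 7) = Add(Mul(Mul(Rational(-1, 2), 6), 44), 7) = Add(Mul(-3, 44), 7) = Add(-132, 7) = -125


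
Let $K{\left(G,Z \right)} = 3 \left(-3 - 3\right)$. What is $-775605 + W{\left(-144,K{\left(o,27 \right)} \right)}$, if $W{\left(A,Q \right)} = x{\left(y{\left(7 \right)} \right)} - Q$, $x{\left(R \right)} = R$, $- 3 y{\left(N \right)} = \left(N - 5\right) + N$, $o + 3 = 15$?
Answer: $-775590$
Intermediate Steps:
$o = 12$ ($o = -3 + 15 = 12$)
$K{\left(G,Z \right)} = -18$ ($K{\left(G,Z \right)} = 3 \left(-6\right) = -18$)
$y{\left(N \right)} = \frac{5}{3} - \frac{2 N}{3}$ ($y{\left(N \right)} = - \frac{\left(N - 5\right) + N}{3} = - \frac{\left(-5 + N\right) + N}{3} = - \frac{-5 + 2 N}{3} = \frac{5}{3} - \frac{2 N}{3}$)
$W{\left(A,Q \right)} = -3 - Q$ ($W{\left(A,Q \right)} = \left(\frac{5}{3} - \frac{14}{3}\right) - Q = -3 - Q$)
$-775605 + W{\left(-144,K{\left(o,27 \right)} \right)} = -775605 - -15 = -775605 + \left(-3 + 18\right) = -775605 + 15 = -775590$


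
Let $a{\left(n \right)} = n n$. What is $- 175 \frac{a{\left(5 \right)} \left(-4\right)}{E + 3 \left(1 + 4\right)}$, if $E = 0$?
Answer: $\frac{3500}{3} \approx 1166.7$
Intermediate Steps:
$a{\left(n \right)} = n^{2}$
$- 175 \frac{a{\left(5 \right)} \left(-4\right)}{E + 3 \left(1 + 4\right)} = - 175 \frac{5^{2} \left(-4\right)}{0 + 3 \left(1 + 4\right)} = - 175 \frac{25 \left(-4\right)}{0 + 3 \cdot 5} = - 175 \left(- \frac{100}{0 + 15}\right) = - 175 \left(- \frac{100}{15}\right) = - 175 \left(\left(-100\right) \frac{1}{15}\right) = \left(-175\right) \left(- \frac{20}{3}\right) = \frac{3500}{3}$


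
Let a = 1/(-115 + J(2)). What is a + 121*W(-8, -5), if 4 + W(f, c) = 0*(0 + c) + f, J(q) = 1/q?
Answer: -332510/229 ≈ -1452.0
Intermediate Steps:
a = -2/229 (a = 1/(-115 + 1/2) = 1/(-229/2) = -2/229 ≈ -0.0087336)
W(f, c) = -4 + f (W(f, c) = -4 + (0*(0 + c) + f) = -4 + (0*c + f) = -4 + (0 + f) = -4 + f)
a + 121*W(-8, -5) = -2/229 + 121*(-4 - 8) = -2/229 + 121*(-12) = -2/229 - 1452 = -332510/229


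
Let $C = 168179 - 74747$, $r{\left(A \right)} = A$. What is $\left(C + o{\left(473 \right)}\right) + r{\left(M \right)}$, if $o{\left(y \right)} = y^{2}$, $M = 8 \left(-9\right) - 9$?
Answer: $317080$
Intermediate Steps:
$M = -81$ ($M = -72 - 9 = -81$)
$C = 93432$ ($C = 168179 - 74747 = 93432$)
$\left(C + o{\left(473 \right)}\right) + r{\left(M \right)} = \left(93432 + 473^{2}\right) - 81 = \left(93432 + 223729\right) - 81 = 317161 - 81 = 317080$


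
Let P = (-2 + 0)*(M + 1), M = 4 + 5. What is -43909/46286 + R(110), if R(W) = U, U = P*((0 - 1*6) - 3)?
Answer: 8287571/46286 ≈ 179.05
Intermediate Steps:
M = 9
P = -20 (P = (-2 + 0)*(9 + 1) = -2*10 = -20)
U = 180 (U = -20*((0 - 1*6) - 3) = -20*((0 - 6) - 3) = -20*(-6 - 3) = -20*(-9) = 180)
R(W) = 180
-43909/46286 + R(110) = -43909/46286 + 180 = 8287571/46286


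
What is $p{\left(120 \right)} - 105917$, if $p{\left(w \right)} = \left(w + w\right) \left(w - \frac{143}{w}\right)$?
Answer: $-77403$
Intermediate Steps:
$p{\left(w \right)} = 2 w \left(w - \frac{143}{w}\right)$
$p{\left(120 \right)} - 105917 = \left(-286 + 2 \cdot 120^{2}\right) - 105917 = \left(-286 + 2 \cdot 14400\right) - 105917 = \left(-286 + 28800\right) - 105917 = 28514 - 105917 = -77403$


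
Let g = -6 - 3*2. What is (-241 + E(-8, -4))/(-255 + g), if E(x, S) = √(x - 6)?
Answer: 241/267 - I*√14/267 ≈ 0.90262 - 0.014014*I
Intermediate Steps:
E(x, S) = √(-6 + x)
g = -12 (g = -6 - 6 = -12)
(-241 + E(-8, -4))/(-255 + g) = (-241 + √(-6 - 8))/(-255 - 12) = (-241 + √(-14))/(-267) = (-241 + I*√14)*(-1/267) = 241/267 - I*√14/267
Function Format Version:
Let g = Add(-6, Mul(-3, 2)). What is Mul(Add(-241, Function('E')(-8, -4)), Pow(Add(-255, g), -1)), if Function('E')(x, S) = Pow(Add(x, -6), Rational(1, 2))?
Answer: Add(Rational(241, 267), Mul(Rational(-1, 267), I, Pow(14, Rational(1, 2)))) ≈ Add(0.90262, Mul(-0.014014, I))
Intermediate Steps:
Function('E')(x, S) = Pow(Add(-6, x), Rational(1, 2))
g = -12 (g = Add(-6, -6) = -12)
Mul(Add(-241, Function('E')(-8, -4)), Pow(Add(-255, g), -1)) = Mul(Add(-241, Pow(Add(-6, -8), Rational(1, 2))), Pow(Add(-255, -12), -1)) = Mul(Add(-241, Pow(-14, Rational(1, 2))), Pow(-267, -1)) = Mul(Add(-241, Mul(I, Pow(14, Rational(1, 2)))), Rational(-1, 267)) = Add(Rational(241, 267), Mul(Rational(-1, 267), I, Pow(14, Rational(1, 2))))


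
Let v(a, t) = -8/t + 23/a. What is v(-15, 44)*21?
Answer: -1981/55 ≈ -36.018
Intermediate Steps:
v(-15, 44)*21 = (-8/44 + 23/(-15))*21 = (-8*1/44 + 23*(-1/15))*21 = (-2/11 - 23/15)*21 = -283/165*21 = -1981/55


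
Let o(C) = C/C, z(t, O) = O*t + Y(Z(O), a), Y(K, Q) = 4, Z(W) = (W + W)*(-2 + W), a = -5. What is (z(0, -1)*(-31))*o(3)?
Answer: -124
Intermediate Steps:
Z(W) = 2*W*(-2 + W) (Z(W) = (2*W)*(-2 + W) = 2*W*(-2 + W))
z(t, O) = 4 + O*t (z(t, O) = O*t + 4 = 4 + O*t)
o(C) = 1
(z(0, -1)*(-31))*o(3) = ((4 - 1*0)*(-31))*1 = ((4 + 0)*(-31))*1 = (4*(-31))*1 = -124*1 = -124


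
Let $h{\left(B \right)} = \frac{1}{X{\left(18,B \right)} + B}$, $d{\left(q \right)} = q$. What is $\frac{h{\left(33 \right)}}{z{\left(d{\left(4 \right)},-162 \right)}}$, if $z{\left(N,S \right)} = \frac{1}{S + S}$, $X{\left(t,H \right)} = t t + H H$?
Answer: $- \frac{54}{241} \approx -0.22407$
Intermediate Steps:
$X{\left(t,H \right)} = H^{2} + t^{2}$ ($X{\left(t,H \right)} = t^{2} + H^{2} = H^{2} + t^{2}$)
$h{\left(B \right)} = \frac{1}{324 + B + B^{2}}$ ($h{\left(B \right)} = \frac{1}{\left(B^{2} + 18^{2}\right) + B} = \frac{1}{\left(B^{2} + 324\right) + B} = \frac{1}{\left(324 + B^{2}\right) + B} = \frac{1}{324 + B + B^{2}}$)
$z{\left(N,S \right)} = \frac{1}{2 S}$
$\frac{h{\left(33 \right)}}{z{\left(d{\left(4 \right)},-162 \right)}} = \frac{1}{\left(324 + 33 + 33^{2}\right) \frac{1}{2 \left(-162\right)}} = \frac{1}{\left(324 + 33 + 1089\right) \frac{1}{2} \left(- \frac{1}{162}\right)} = \frac{1}{1446 \left(- \frac{1}{324}\right)} = \frac{1}{1446} \left(-324\right) = - \frac{54}{241}$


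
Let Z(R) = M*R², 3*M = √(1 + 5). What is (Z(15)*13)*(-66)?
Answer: -64350*√6 ≈ -1.5762e+5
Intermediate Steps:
M = √6/3 (M = √(1 + 5)/3 = √6/3 ≈ 0.81650)
Z(R) = √6*R²/3 (Z(R) = (√6/3)*R² = √6*R²/3)
(Z(15)*13)*(-66) = (((⅓)*√6*15²)*13)*(-66) = (((⅓)*√6*225)*13)*(-66) = ((75*√6)*13)*(-66) = (975*√6)*(-66) = -64350*√6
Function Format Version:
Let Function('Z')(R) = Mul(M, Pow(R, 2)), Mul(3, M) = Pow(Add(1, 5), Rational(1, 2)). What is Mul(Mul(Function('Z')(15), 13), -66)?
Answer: Mul(-64350, Pow(6, Rational(1, 2))) ≈ -1.5762e+5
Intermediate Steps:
M = Mul(Rational(1, 3), Pow(6, Rational(1, 2))) (M = Mul(Rational(1, 3), Pow(Add(1, 5), Rational(1, 2))) = Mul(Rational(1, 3), Pow(6, Rational(1, 2))) ≈ 0.81650)
Function('Z')(R) = Mul(Rational(1, 3), Pow(6, Rational(1, 2)), Pow(R, 2)) (Function('Z')(R) = Mul(Mul(Rational(1, 3), Pow(6, Rational(1, 2))), Pow(R, 2)) = Mul(Rational(1, 3), Pow(6, Rational(1, 2)), Pow(R, 2)))
Mul(Mul(Function('Z')(15), 13), -66) = Mul(Mul(Mul(Rational(1, 3), Pow(6, Rational(1, 2)), Pow(15, 2)), 13), -66) = Mul(Mul(Mul(Rational(1, 3), Pow(6, Rational(1, 2)), 225), 13), -66) = Mul(Mul(Mul(75, Pow(6, Rational(1, 2))), 13), -66) = Mul(Mul(975, Pow(6, Rational(1, 2))), -66) = Mul(-64350, Pow(6, Rational(1, 2)))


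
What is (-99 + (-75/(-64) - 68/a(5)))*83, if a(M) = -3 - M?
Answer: -474511/64 ≈ -7414.2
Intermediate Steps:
(-99 + (-75/(-64) - 68/a(5)))*83 = (-99 + (-75/(-64) - 68/(-3 - 1*5)))*83 = (-99 + (-75*(-1/64) - 68/(-3 - 5)))*83 = (-99 + (75/64 - 68/(-8)))*83 = (-99 + (75/64 - 68*(-1/8)))*83 = (-99 + (75/64 + 17/2))*83 = (-99 + 619/64)*83 = -5717/64*83 = -474511/64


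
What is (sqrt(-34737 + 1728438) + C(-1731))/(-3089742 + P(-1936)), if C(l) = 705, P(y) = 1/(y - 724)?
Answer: -1875300/8218713721 - 7980*sqrt(188189)/8218713721 ≈ -0.00064938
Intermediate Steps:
P(y) = 1/(-724 + y)
(sqrt(-34737 + 1728438) + C(-1731))/(-3089742 + P(-1936)) = (sqrt(-34737 + 1728438) + 705)/(-3089742 + 1/(-724 - 1936)) = (sqrt(1693701) + 705)/(-3089742 + 1/(-2660)) = (3*sqrt(188189) + 705)/(-3089742 - 1/2660) = (705 + 3*sqrt(188189))/(-8218713721/2660) = (705 + 3*sqrt(188189))*(-2660/8218713721) = -1875300/8218713721 - 7980*sqrt(188189)/8218713721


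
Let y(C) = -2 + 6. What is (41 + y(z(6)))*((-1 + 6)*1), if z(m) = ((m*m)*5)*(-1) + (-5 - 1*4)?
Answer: 225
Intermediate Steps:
z(m) = -9 - 5*m² (z(m) = (m²*5)*(-1) + (-5 - 4) = (5*m²)*(-1) - 9 = -5*m² - 9 = -9 - 5*m²)
y(C) = 4
(41 + y(z(6)))*((-1 + 6)*1) = (41 + 4)*((-1 + 6)*1) = 45*(5*1) = 45*5 = 225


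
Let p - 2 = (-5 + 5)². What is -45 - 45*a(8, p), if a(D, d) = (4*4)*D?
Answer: -5805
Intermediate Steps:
p = 2 (p = 2 + (-5 + 5)² = 2 + 0² = 2 + 0 = 2)
a(D, d) = 16*D
-45 - 45*a(8, p) = -45 - 720*8 = -45 - 45*128 = -45 - 5760 = -5805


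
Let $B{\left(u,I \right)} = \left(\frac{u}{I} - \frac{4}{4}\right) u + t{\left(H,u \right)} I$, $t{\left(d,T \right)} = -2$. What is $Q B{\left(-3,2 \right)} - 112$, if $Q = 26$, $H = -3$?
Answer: $-21$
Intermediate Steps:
$B{\left(u,I \right)} = - 2 I + u \left(-1 + \frac{u}{I}\right)$ ($B{\left(u,I \right)} = \left(\frac{u}{I} - \frac{4}{4}\right) u - 2 I = \left(\frac{u}{I} - 1\right) u - 2 I = \left(-1 + \frac{u}{I}\right) u - 2 I = u \left(-1 + \frac{u}{I}\right) - 2 I = - 2 I + u \left(-1 + \frac{u}{I}\right)$)
$Q B{\left(-3,2 \right)} - 112 = 26 \left(\left(-1\right) \left(-3\right) - 4 + \frac{\left(-3\right)^{2}}{2}\right) - 112 = 26 \left(3 - 4 + \frac{1}{2} \cdot 9\right) - 112 = 26 \left(3 - 4 + \frac{9}{2}\right) - 112 = 26 \cdot \frac{7}{2} - 112 = 91 - 112 = -21$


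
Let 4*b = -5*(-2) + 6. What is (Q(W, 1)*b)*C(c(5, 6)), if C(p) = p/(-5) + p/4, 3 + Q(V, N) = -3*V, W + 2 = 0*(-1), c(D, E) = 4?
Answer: 12/5 ≈ 2.4000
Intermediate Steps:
W = -2 (W = -2 + 0*(-1) = -2 + 0 = -2)
Q(V, N) = -3 - 3*V
b = 4 (b = (-5*(-2) + 6)/4 = (10 + 6)/4 = (¼)*16 = 4)
C(p) = p/20 (C(p) = p*(-⅕) + p*(¼) = -p/5 + p/4 = p/20)
(Q(W, 1)*b)*C(c(5, 6)) = ((-3 - 3*(-2))*4)*((1/20)*4) = ((-3 + 6)*4)*(⅕) = (3*4)*(⅕) = 12*(⅕) = 12/5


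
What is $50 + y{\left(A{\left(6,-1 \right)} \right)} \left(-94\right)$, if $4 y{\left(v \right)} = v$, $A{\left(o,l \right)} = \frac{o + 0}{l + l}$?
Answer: $\frac{241}{2} \approx 120.5$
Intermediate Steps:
$A{\left(o,l \right)} = \frac{o}{2 l}$
$y{\left(v \right)} = \frac{v}{4}$
$50 + y{\left(A{\left(6,-1 \right)} \right)} \left(-94\right) = 50 + \frac{\frac{1}{2} \cdot 6 \frac{1}{-1}}{4} \left(-94\right) = 50 + \frac{\frac{1}{2} \cdot 6 \left(-1\right)}{4} \left(-94\right) = 50 + \frac{1}{4} \left(-3\right) \left(-94\right) = 50 - - \frac{141}{2} = 50 + \frac{141}{2} = \frac{241}{2}$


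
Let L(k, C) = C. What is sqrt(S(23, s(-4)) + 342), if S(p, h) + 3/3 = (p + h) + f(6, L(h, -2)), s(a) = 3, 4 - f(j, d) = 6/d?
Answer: sqrt(374) ≈ 19.339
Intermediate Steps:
f(j, d) = 4 - 6/d
S(p, h) = 6 + h + p (S(p, h) = -1 + ((p + h) + (4 - 6/(-2))) = -1 + ((h + p) + (4 - 6*(-1/2))) = -1 + ((h + p) + (4 + 3)) = -1 + ((h + p) + 7) = -1 + (7 + h + p) = 6 + h + p)
sqrt(S(23, s(-4)) + 342) = sqrt((6 + 3 + 23) + 342) = sqrt(32 + 342) = sqrt(374)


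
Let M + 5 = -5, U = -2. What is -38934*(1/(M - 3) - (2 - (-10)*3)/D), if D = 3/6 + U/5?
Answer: 162004374/13 ≈ 1.2462e+7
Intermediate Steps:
M = -10 (M = -5 - 5 = -10)
D = ⅒ (D = 3/6 - 2/5 = 3*(⅙) - 2*⅕ = ½ - ⅖ = ⅒ ≈ 0.10000)
-38934*(1/(M - 3) - (2 - (-10)*3)/D) = -38934*(1/(-10 - 3) - (2 - (-10)*3)/⅒) = -38934*(1/(-13) - (2 - 5*(-6))*10) = -38934*(-1/13 - (2 + 30)*10) = -38934*(-1/13 - 32*10) = -38934*(-1/13 - 1*320) = -38934*(-1/13 - 320) = -38934*(-4161/13) = 162004374/13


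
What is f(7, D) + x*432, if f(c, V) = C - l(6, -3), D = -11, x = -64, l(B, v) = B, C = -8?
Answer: -27662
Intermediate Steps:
f(c, V) = -14 (f(c, V) = -8 - 1*6 = -8 - 6 = -14)
f(7, D) + x*432 = -14 - 64*432 = -14 - 27648 = -27662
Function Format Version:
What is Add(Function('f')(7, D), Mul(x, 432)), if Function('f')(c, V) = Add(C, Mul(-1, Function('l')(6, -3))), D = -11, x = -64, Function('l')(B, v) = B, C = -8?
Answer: -27662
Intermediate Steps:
Function('f')(c, V) = -14 (Function('f')(c, V) = Add(-8, Mul(-1, 6)) = Add(-8, -6) = -14)
Add(Function('f')(7, D), Mul(x, 432)) = Add(-14, Mul(-64, 432)) = Add(-14, -27648) = -27662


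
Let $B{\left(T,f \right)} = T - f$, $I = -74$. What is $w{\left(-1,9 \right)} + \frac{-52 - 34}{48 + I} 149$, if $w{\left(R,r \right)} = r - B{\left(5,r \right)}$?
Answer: $\frac{6576}{13} \approx 505.85$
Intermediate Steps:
$w{\left(R,r \right)} = -5 + 2 r$ ($w{\left(R,r \right)} = r - \left(5 - r\right) = r + \left(-5 + r\right) = -5 + 2 r$)
$w{\left(-1,9 \right)} + \frac{-52 - 34}{48 + I} 149 = \left(-5 + 2 \cdot 9\right) + \frac{-52 - 34}{48 - 74} \cdot 149 = \left(-5 + 18\right) + - \frac{86}{-26} \cdot 149 = 13 + \left(-86\right) \left(- \frac{1}{26}\right) 149 = 13 + \frac{43}{13} \cdot 149 = 13 + \frac{6407}{13} = \frac{6576}{13}$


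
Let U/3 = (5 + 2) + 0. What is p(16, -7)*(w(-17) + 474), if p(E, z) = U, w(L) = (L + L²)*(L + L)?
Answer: -184254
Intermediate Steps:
U = 21 (U = 3*((5 + 2) + 0) = 3*(7 + 0) = 3*7 = 21)
w(L) = 2*L*(L + L²) (w(L) = (L + L²)*(2*L) = 2*L*(L + L²))
p(E, z) = 21
p(16, -7)*(w(-17) + 474) = 21*(2*(-17)²*(1 - 17) + 474) = 21*(2*289*(-16) + 474) = 21*(-9248 + 474) = 21*(-8774) = -184254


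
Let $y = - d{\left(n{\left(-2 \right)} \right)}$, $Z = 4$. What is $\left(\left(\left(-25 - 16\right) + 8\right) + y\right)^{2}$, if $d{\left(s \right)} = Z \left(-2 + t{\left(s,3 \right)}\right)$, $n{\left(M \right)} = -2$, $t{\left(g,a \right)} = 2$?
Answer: $1089$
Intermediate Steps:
$d{\left(s \right)} = 0$ ($d{\left(s \right)} = 4 \left(-2 + 2\right) = 4 \cdot 0 = 0$)
$y = 0$ ($y = \left(-1\right) 0 = 0$)
$\left(\left(\left(-25 - 16\right) + 8\right) + y\right)^{2} = \left(\left(\left(-25 - 16\right) + 8\right) + 0\right)^{2} = \left(\left(-41 + 8\right) + 0\right)^{2} = \left(-33 + 0\right)^{2} = \left(-33\right)^{2} = 1089$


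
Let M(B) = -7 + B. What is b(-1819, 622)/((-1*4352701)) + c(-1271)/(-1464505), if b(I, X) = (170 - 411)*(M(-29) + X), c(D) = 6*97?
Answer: 847688428/26450424805 ≈ 0.032048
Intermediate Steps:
c(D) = 582
b(I, X) = 8676 - 241*X (b(I, X) = (170 - 411)*((-7 - 29) + X) = -241*(-36 + X) = 8676 - 241*X)
b(-1819, 622)/((-1*4352701)) + c(-1271)/(-1464505) = (8676 - 241*622)/((-1*4352701)) + 582/(-1464505) = (8676 - 149902)/(-4352701) + 582*(-1/1464505) = -141226*(-1/4352701) - 582/1464505 = 586/18061 - 582/1464505 = 847688428/26450424805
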